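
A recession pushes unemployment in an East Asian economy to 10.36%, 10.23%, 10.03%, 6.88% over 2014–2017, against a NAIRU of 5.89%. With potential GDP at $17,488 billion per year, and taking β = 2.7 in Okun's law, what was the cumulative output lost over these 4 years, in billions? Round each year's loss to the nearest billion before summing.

Year 2014: gap = -2.7 × (10.36 - 5.89) = -12.069%, loss ≈ 17488 × 12.069/100 ≈ 2111.
Year 2015: gap = -2.7 × (10.23 - 5.89) = -11.718%, loss ≈ 17488 × 11.718/100 ≈ 2049.
Year 2016: gap = -2.7 × (10.03 - 5.89) = -11.178%, loss ≈ 17488 × 11.178/100 ≈ 1955.
Year 2017: gap = -2.7 × (6.88 - 5.89) = -2.673%, loss ≈ 17488 × 2.673/100 ≈ 467.
Total lost output = 2111 + 2049 + 1955 + 467 = 6582 billion.

$6,582 billion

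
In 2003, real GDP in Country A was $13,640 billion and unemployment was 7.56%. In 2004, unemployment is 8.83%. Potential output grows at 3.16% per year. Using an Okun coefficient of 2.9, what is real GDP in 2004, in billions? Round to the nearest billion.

$13,569 billion

Δu = 8.83 - 7.56 = 1.27 points.
Okun's law (growth form): g_Y = g_Y* - β × Δu = 3.16 - 2.9 × (1.27) = 3.16 - 3.683 = -0.523%.
Real GDP in the next year = 13640 × (1 - 0.523/100) = 13640 × 0.99477 ≈ 13569 billion.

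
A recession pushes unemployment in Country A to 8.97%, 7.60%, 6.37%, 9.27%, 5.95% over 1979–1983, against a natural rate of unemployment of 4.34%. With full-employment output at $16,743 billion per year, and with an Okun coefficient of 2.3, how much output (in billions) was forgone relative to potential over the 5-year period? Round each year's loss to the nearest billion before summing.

Year 1979: gap = -2.3 × (8.97 - 4.34) = -10.649%, loss ≈ 16743 × 10.649/100 ≈ 1783.
Year 1980: gap = -2.3 × (7.6 - 4.34) = -7.498%, loss ≈ 16743 × 7.498/100 ≈ 1255.
Year 1981: gap = -2.3 × (6.37 - 4.34) = -4.669%, loss ≈ 16743 × 4.669/100 ≈ 782.
Year 1982: gap = -2.3 × (9.27 - 4.34) = -11.339%, loss ≈ 16743 × 11.339/100 ≈ 1898.
Year 1983: gap = -2.3 × (5.95 - 4.34) = -3.703%, loss ≈ 16743 × 3.703/100 ≈ 620.
Total lost output = 1783 + 1255 + 782 + 1898 + 620 = 6338 billion.

$6,338 billion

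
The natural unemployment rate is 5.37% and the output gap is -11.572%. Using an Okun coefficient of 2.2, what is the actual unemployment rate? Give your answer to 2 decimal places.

From Okun's law, u - u* = -(output gap)/β = -(-11.572)/2.2 = 5.26 points.
So u = 5.37 + 5.26 = 10.63%.

10.63%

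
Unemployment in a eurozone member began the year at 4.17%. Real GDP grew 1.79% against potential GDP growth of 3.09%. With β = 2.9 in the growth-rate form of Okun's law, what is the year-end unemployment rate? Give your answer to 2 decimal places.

Growth-rate Okun's law: g_Y = g_Y* - β × Δu, so Δu = (g_Y* - g_Y)/β.
Δu = (3.09 - 1.79)/2.9 = 1.3/2.9 = 0.45 percentage points.
Year-end unemployment = 4.17 + 0.45 = 4.62%.

4.62%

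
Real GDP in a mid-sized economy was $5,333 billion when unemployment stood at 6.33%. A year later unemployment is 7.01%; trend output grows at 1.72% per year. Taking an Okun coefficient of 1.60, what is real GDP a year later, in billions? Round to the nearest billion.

$5,367 billion

Δu = 7.01 - 6.33 = 0.68 points.
Okun's law (growth form): g_Y = g_Y* - β × Δu = 1.72 - 1.60 × (0.68) = 1.72 - 1.088 = 0.632%.
Real GDP in the next year = 5333 × (1 + 0.632/100) = 5333 × 1.00632 ≈ 5367 billion.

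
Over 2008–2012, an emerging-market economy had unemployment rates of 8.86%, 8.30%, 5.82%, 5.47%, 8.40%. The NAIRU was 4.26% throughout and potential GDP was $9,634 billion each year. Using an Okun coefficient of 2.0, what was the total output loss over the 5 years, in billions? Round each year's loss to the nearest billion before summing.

Year 2008: gap = -2.0 × (8.86 - 4.26) = -9.2%, loss ≈ 9634 × 9.2/100 ≈ 886.
Year 2009: gap = -2.0 × (8.3 - 4.26) = -8.08%, loss ≈ 9634 × 8.08/100 ≈ 778.
Year 2010: gap = -2.0 × (5.82 - 4.26) = -3.12%, loss ≈ 9634 × 3.12/100 ≈ 301.
Year 2011: gap = -2.0 × (5.47 - 4.26) = -2.42%, loss ≈ 9634 × 2.42/100 ≈ 233.
Year 2012: gap = -2.0 × (8.4 - 4.26) = -8.28%, loss ≈ 9634 × 8.28/100 ≈ 798.
Total lost output = 886 + 778 + 301 + 233 + 798 = 2996 billion.

$2,996 billion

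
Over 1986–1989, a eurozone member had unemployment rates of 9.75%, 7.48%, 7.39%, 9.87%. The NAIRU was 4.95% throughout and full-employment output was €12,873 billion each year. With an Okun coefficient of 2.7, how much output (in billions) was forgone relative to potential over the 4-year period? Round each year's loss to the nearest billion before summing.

€5,105 billion

Year 1986: gap = -2.7 × (9.75 - 4.95) = -12.96%, loss ≈ 12873 × 12.96/100 ≈ 1668.
Year 1987: gap = -2.7 × (7.48 - 4.95) = -6.831%, loss ≈ 12873 × 6.831/100 ≈ 879.
Year 1988: gap = -2.7 × (7.39 - 4.95) = -6.588%, loss ≈ 12873 × 6.588/100 ≈ 848.
Year 1989: gap = -2.7 × (9.87 - 4.95) = -13.284%, loss ≈ 12873 × 13.284/100 ≈ 1710.
Total lost output = 1668 + 879 + 848 + 1710 = 5105 billion.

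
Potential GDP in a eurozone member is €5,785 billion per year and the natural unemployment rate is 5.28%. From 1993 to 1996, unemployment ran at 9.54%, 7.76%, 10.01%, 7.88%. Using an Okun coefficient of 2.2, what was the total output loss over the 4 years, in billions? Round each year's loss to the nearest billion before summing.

€1,791 billion

Year 1993: gap = -2.2 × (9.54 - 5.28) = -9.372%, loss ≈ 5785 × 9.372/100 ≈ 542.
Year 1994: gap = -2.2 × (7.76 - 5.28) = -5.456%, loss ≈ 5785 × 5.456/100 ≈ 316.
Year 1995: gap = -2.2 × (10.01 - 5.28) = -10.406%, loss ≈ 5785 × 10.406/100 ≈ 602.
Year 1996: gap = -2.2 × (7.88 - 5.28) = -5.72%, loss ≈ 5785 × 5.72/100 ≈ 331.
Total lost output = 542 + 316 + 602 + 331 = 1791 billion.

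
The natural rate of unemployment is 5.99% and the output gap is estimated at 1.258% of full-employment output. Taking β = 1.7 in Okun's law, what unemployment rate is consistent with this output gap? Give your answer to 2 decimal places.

From Okun's law, u - u* = -(output gap)/β = -(1.258)/1.7 = -0.74 points.
So u = 5.99 - 0.74 = 5.25%.

5.25%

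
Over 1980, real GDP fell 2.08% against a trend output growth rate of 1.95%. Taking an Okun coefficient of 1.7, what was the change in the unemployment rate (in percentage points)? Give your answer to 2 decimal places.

2.37 percentage points

Growth-rate Okun's law: g_Y = g_Y* - β × Δu, so Δu = (g_Y* - g_Y)/β.
Δu = (1.95 + 2.08)/1.7 = 4.03/1.7 = 2.37 percentage points.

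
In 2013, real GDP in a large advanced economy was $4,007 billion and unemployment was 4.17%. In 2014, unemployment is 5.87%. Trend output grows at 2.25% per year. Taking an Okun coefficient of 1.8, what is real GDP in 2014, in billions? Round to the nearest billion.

$3,975 billion

Δu = 5.87 - 4.17 = 1.7 points.
Okun's law (growth form): g_Y = g_Y* - β × Δu = 2.25 - 1.8 × (1.70) = 2.25 - 3.06 = -0.81%.
Real GDP in the next year = 4007 × (1 - 0.81/100) = 4007 × 0.9919 ≈ 3975 billion.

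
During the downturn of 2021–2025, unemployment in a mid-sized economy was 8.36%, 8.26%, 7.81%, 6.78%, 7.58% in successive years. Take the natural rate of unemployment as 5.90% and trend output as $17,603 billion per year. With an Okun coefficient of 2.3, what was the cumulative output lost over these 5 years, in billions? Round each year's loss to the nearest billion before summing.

$3,760 billion

Year 2021: gap = -2.3 × (8.36 - 5.9) = -5.658%, loss ≈ 17603 × 5.658/100 ≈ 996.
Year 2022: gap = -2.3 × (8.26 - 5.9) = -5.428%, loss ≈ 17603 × 5.428/100 ≈ 955.
Year 2023: gap = -2.3 × (7.81 - 5.9) = -4.393%, loss ≈ 17603 × 4.393/100 ≈ 773.
Year 2024: gap = -2.3 × (6.78 - 5.9) = -2.024%, loss ≈ 17603 × 2.024/100 ≈ 356.
Year 2025: gap = -2.3 × (7.58 - 5.9) = -3.864%, loss ≈ 17603 × 3.864/100 ≈ 680.
Total lost output = 996 + 955 + 773 + 356 + 680 = 3760 billion.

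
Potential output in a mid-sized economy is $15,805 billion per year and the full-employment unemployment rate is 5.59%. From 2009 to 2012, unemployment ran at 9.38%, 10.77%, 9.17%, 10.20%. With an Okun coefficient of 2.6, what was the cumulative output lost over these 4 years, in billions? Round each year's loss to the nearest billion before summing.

$7,051 billion

Year 2009: gap = -2.6 × (9.38 - 5.59) = -9.854%, loss ≈ 15805 × 9.854/100 ≈ 1557.
Year 2010: gap = -2.6 × (10.77 - 5.59) = -13.468%, loss ≈ 15805 × 13.468/100 ≈ 2129.
Year 2011: gap = -2.6 × (9.17 - 5.59) = -9.308%, loss ≈ 15805 × 9.308/100 ≈ 1471.
Year 2012: gap = -2.6 × (10.2 - 5.59) = -11.986%, loss ≈ 15805 × 11.986/100 ≈ 1894.
Total lost output = 1557 + 2129 + 1471 + 1894 = 7051 billion.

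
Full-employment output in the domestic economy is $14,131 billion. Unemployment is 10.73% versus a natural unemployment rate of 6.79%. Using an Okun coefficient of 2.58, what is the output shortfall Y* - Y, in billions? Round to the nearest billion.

Output gap = -2.58 × (10.73 - 6.79) = -2.58 × 3.94 = -10.1652%.
Actual GDP ≈ 14131 × 0.898348 ≈ 12695 billion, so the shortfall is 14131 - 12695 = 1436 billion.

$1,436 billion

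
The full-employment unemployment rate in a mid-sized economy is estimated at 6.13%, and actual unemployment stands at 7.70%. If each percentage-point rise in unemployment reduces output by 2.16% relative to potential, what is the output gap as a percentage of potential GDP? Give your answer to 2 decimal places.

The unemployment gap is 7.7 - 6.13 = 1.57 percentage points.
Okun's law gives an output gap of -2.16 × 1.57 = -3.3912%, i.e. 3.39% below potential.

-3.39%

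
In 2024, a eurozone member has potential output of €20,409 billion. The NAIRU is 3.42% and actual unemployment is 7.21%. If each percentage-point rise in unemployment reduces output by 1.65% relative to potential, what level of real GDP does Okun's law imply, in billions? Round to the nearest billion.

€19,133 billion

Unemployment gap = 7.21 - 3.42 = 3.79 points, so the output gap is -1.65 × 3.79 = -6.2535%.
Actual GDP = 20409 × (1 - 6.2535/100) = 20409 × 0.937465 ≈ 19133 billion.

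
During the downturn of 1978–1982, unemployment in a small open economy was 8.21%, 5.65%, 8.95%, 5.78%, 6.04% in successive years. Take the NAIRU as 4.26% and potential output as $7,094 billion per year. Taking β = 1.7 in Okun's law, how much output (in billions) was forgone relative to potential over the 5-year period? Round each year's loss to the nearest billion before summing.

$1,608 billion

Year 1978: gap = -1.7 × (8.21 - 4.26) = -6.715%, loss ≈ 7094 × 6.715/100 ≈ 476.
Year 1979: gap = -1.7 × (5.65 - 4.26) = -2.363%, loss ≈ 7094 × 2.363/100 ≈ 168.
Year 1980: gap = -1.7 × (8.95 - 4.26) = -7.973%, loss ≈ 7094 × 7.973/100 ≈ 566.
Year 1981: gap = -1.7 × (5.78 - 4.26) = -2.584%, loss ≈ 7094 × 2.584/100 ≈ 183.
Year 1982: gap = -1.7 × (6.04 - 4.26) = -3.026%, loss ≈ 7094 × 3.026/100 ≈ 215.
Total lost output = 476 + 168 + 566 + 183 + 215 = 1608 billion.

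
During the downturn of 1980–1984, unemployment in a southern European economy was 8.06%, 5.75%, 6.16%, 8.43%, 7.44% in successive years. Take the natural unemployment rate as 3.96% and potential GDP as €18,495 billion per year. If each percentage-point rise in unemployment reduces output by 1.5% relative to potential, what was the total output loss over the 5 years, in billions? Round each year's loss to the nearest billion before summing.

€4,449 billion

Year 1980: gap = -1.5 × (8.06 - 3.96) = -6.15%, loss ≈ 18495 × 6.15/100 ≈ 1137.
Year 1981: gap = -1.5 × (5.75 - 3.96) = -2.685%, loss ≈ 18495 × 2.685/100 ≈ 497.
Year 1982: gap = -1.5 × (6.16 - 3.96) = -3.3%, loss ≈ 18495 × 3.3/100 ≈ 610.
Year 1983: gap = -1.5 × (8.43 - 3.96) = -6.705%, loss ≈ 18495 × 6.705/100 ≈ 1240.
Year 1984: gap = -1.5 × (7.44 - 3.96) = -5.22%, loss ≈ 18495 × 5.22/100 ≈ 965.
Total lost output = 1137 + 497 + 610 + 1240 + 965 = 4449 billion.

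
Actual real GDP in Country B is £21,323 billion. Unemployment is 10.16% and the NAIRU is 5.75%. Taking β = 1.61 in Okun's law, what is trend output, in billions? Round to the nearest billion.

Unemployment gap = 10.16 - 5.75 = 4.41 points, so output gap = -1.61 × 4.41 = -7.1001%.
Since Y = Y* × (1 + gap/100), Y* = 21323/0.928999 ≈ 22953 billion.

£22,953 billion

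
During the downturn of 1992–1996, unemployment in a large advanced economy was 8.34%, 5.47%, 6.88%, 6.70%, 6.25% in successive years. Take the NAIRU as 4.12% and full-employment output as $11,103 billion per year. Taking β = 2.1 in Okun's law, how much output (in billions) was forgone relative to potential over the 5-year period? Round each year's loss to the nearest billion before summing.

Year 1992: gap = -2.1 × (8.34 - 4.12) = -8.862%, loss ≈ 11103 × 8.862/100 ≈ 984.
Year 1993: gap = -2.1 × (5.47 - 4.12) = -2.835%, loss ≈ 11103 × 2.835/100 ≈ 315.
Year 1994: gap = -2.1 × (6.88 - 4.12) = -5.796%, loss ≈ 11103 × 5.796/100 ≈ 644.
Year 1995: gap = -2.1 × (6.7 - 4.12) = -5.418%, loss ≈ 11103 × 5.418/100 ≈ 602.
Year 1996: gap = -2.1 × (6.25 - 4.12) = -4.473%, loss ≈ 11103 × 4.473/100 ≈ 497.
Total lost output = 984 + 315 + 644 + 602 + 497 = 3042 billion.

$3,042 billion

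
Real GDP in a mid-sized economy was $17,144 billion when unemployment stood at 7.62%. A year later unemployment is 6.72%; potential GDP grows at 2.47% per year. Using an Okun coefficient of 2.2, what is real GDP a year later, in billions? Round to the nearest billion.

Δu = 6.72 - 7.62 = -0.9 points.
Okun's law (growth form): g_Y = g_Y* - β × Δu = 2.47 - 2.2 × (-0.90) = 2.47 + 1.98 = 4.45%.
Real GDP in the next year = 17144 × (1 + 4.45/100) = 17144 × 1.0445 ≈ 17907 billion.

$17,907 billion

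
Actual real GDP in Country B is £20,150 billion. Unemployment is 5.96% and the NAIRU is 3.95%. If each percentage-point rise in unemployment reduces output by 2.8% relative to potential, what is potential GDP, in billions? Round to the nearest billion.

Unemployment gap = 5.96 - 3.95 = 2.01 points, so output gap = -2.8 × 2.01 = -5.628%.
Since Y = Y* × (1 + gap/100), Y* = 20150/0.94372 ≈ 21352 billion.

£21,352 billion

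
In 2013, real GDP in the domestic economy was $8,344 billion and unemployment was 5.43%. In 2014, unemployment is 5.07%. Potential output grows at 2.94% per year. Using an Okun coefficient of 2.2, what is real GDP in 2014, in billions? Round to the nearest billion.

Δu = 5.07 - 5.43 = -0.36 points.
Okun's law (growth form): g_Y = g_Y* - β × Δu = 2.94 - 2.2 × (-0.36) = 2.94 + 0.792 = 3.732%.
Real GDP in the next year = 8344 × (1 + 3.732/100) = 8344 × 1.03732 ≈ 8655 billion.

$8,655 billion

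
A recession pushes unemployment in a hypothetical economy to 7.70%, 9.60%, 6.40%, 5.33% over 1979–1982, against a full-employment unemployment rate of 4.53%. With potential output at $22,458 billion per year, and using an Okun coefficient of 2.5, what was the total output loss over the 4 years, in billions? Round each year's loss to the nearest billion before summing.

$6,126 billion

Year 1979: gap = -2.5 × (7.7 - 4.53) = -7.925%, loss ≈ 22458 × 7.925/100 ≈ 1780.
Year 1980: gap = -2.5 × (9.6 - 4.53) = -12.675%, loss ≈ 22458 × 12.675/100 ≈ 2847.
Year 1981: gap = -2.5 × (6.4 - 4.53) = -4.675%, loss ≈ 22458 × 4.675/100 ≈ 1050.
Year 1982: gap = -2.5 × (5.33 - 4.53) = -2%, loss ≈ 22458 × 2/100 ≈ 449.
Total lost output = 1780 + 2847 + 1050 + 449 = 6126 billion.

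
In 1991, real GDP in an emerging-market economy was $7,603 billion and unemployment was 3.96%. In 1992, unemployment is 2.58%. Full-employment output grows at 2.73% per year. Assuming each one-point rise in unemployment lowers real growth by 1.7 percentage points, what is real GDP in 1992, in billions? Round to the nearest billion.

$7,989 billion

Δu = 2.58 - 3.96 = -1.38 points.
Okun's law (growth form): g_Y = g_Y* - β × Δu = 2.73 - 1.7 × (-1.38) = 2.73 + 2.346 = 5.076%.
Real GDP in the next year = 7603 × (1 + 5.076/100) = 7603 × 1.05076 ≈ 7989 billion.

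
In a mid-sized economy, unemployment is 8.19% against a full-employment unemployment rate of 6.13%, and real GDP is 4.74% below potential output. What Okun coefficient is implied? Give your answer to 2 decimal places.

β ≈ 2.30

Okun's law: output gap = -β × (u - u*).
-4.74 = -β × (8.19 - 6.13) = -β × 2.06, so β = 4.74/2.06 = 2.30.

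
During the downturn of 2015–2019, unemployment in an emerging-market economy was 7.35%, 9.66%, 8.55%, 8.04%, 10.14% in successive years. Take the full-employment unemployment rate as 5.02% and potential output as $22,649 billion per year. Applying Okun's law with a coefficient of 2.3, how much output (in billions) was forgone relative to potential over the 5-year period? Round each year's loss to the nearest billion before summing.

$9,710 billion

Year 2015: gap = -2.3 × (7.35 - 5.02) = -5.359%, loss ≈ 22649 × 5.359/100 ≈ 1214.
Year 2016: gap = -2.3 × (9.66 - 5.02) = -10.672%, loss ≈ 22649 × 10.672/100 ≈ 2417.
Year 2017: gap = -2.3 × (8.55 - 5.02) = -8.119%, loss ≈ 22649 × 8.119/100 ≈ 1839.
Year 2018: gap = -2.3 × (8.04 - 5.02) = -6.946%, loss ≈ 22649 × 6.946/100 ≈ 1573.
Year 2019: gap = -2.3 × (10.14 - 5.02) = -11.776%, loss ≈ 22649 × 11.776/100 ≈ 2667.
Total lost output = 1214 + 2417 + 1839 + 1573 + 2667 = 9710 billion.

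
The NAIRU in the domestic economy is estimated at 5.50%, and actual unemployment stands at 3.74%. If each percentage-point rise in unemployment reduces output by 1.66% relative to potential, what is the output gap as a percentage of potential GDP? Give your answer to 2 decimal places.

2.92%

The unemployment gap is 3.74 - 5.5 = -1.76 percentage points.
Okun's law gives an output gap of -1.66 × (-1.76) = 2.9216%, i.e. 2.92% above potential.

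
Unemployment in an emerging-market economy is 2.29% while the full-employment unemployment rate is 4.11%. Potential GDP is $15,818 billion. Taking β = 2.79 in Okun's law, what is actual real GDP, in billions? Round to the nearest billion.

$16,621 billion

Unemployment gap = 2.29 - 4.11 = -1.82 points, so the output gap is -2.79 × (-1.82) = 5.0778%.
Actual GDP = 15818 × (1 + 5.0778/100) = 15818 × 1.050778 ≈ 16621 billion.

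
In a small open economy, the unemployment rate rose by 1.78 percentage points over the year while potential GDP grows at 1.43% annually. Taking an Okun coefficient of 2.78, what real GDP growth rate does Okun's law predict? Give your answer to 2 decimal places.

Growth-rate Okun's law: g_Y = g_Y* - β × Δu.
g_Y = 1.43 - 2.78 × (1.78) = 1.43 - 4.9484 = -3.5184%, i.e. -3.52% to 2 d.p.

-3.52%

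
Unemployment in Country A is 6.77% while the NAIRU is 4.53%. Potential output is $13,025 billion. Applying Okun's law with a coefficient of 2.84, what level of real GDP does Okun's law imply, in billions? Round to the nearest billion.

Unemployment gap = 6.77 - 4.53 = 2.24 points, so the output gap is -2.84 × 2.24 = -6.3616%.
Actual GDP = 13025 × (1 - 6.3616/100) = 13025 × 0.936384 ≈ 12196 billion.

$12,196 billion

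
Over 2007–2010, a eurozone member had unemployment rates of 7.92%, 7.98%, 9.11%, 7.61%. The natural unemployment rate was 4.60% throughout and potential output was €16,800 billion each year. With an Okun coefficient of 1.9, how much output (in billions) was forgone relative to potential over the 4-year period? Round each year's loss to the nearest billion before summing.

€4,540 billion

Year 2007: gap = -1.9 × (7.92 - 4.6) = -6.308%, loss ≈ 16800 × 6.308/100 ≈ 1060.
Year 2008: gap = -1.9 × (7.98 - 4.6) = -6.422%, loss ≈ 16800 × 6.422/100 ≈ 1079.
Year 2009: gap = -1.9 × (9.11 - 4.6) = -8.569%, loss ≈ 16800 × 8.569/100 ≈ 1440.
Year 2010: gap = -1.9 × (7.61 - 4.6) = -5.719%, loss ≈ 16800 × 5.719/100 ≈ 961.
Total lost output = 1060 + 1079 + 1440 + 961 = 4540 billion.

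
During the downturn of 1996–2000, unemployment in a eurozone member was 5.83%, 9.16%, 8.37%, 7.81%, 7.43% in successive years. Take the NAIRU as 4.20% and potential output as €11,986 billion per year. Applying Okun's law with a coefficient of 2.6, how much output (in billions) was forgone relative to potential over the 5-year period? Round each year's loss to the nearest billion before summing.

Year 1996: gap = -2.6 × (5.83 - 4.2) = -4.238%, loss ≈ 11986 × 4.238/100 ≈ 508.
Year 1997: gap = -2.6 × (9.16 - 4.2) = -12.896%, loss ≈ 11986 × 12.896/100 ≈ 1546.
Year 1998: gap = -2.6 × (8.37 - 4.2) = -10.842%, loss ≈ 11986 × 10.842/100 ≈ 1300.
Year 1999: gap = -2.6 × (7.81 - 4.2) = -9.386%, loss ≈ 11986 × 9.386/100 ≈ 1125.
Year 2000: gap = -2.6 × (7.43 - 4.2) = -8.398%, loss ≈ 11986 × 8.398/100 ≈ 1007.
Total lost output = 508 + 1546 + 1300 + 1125 + 1007 = 5486 billion.

€5,486 billion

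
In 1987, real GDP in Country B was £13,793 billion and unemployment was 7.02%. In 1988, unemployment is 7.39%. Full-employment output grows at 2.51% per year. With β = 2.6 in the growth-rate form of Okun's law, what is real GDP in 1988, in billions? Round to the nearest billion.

£14,007 billion

Δu = 7.39 - 7.02 = 0.37 points.
Okun's law (growth form): g_Y = g_Y* - β × Δu = 2.51 - 2.6 × (0.37) = 2.51 - 0.962 = 1.548%.
Real GDP in the next year = 13793 × (1 + 1.548/100) = 13793 × 1.01548 ≈ 14007 billion.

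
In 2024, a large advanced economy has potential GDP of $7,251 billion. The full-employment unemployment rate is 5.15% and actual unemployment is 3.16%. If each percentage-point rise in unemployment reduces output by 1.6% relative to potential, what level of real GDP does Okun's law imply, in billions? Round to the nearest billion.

$7,482 billion

Unemployment gap = 3.16 - 5.15 = -1.99 points, so the output gap is -1.6 × (-1.99) = 3.184%.
Actual GDP = 7251 × (1 + 3.184/100) = 7251 × 1.03184 ≈ 7482 billion.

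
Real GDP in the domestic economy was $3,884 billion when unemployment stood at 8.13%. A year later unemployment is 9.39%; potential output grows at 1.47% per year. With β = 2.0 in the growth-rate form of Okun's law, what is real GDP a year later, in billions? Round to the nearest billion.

Δu = 9.39 - 8.13 = 1.26 points.
Okun's law (growth form): g_Y = g_Y* - β × Δu = 1.47 - 2.0 × (1.26) = 1.47 - 2.52 = -1.05%.
Real GDP in the next year = 3884 × (1 - 1.05/100) = 3884 × 0.9895 ≈ 3843 billion.

$3,843 billion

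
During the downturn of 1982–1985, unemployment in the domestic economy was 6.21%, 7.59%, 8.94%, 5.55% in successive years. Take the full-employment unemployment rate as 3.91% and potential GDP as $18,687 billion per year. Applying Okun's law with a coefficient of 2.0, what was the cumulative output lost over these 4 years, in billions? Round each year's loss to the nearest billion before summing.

Year 1982: gap = -2.0 × (6.21 - 3.91) = -4.6%, loss ≈ 18687 × 4.6/100 ≈ 860.
Year 1983: gap = -2.0 × (7.59 - 3.91) = -7.36%, loss ≈ 18687 × 7.36/100 ≈ 1375.
Year 1984: gap = -2.0 × (8.94 - 3.91) = -10.06%, loss ≈ 18687 × 10.06/100 ≈ 1880.
Year 1985: gap = -2.0 × (5.55 - 3.91) = -3.28%, loss ≈ 18687 × 3.28/100 ≈ 613.
Total lost output = 860 + 1375 + 1880 + 613 = 4728 billion.

$4,728 billion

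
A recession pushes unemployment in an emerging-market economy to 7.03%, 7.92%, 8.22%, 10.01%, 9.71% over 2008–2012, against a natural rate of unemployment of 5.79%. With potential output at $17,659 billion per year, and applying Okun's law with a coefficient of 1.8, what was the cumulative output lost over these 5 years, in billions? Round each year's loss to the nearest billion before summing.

$4,430 billion

Year 2008: gap = -1.8 × (7.03 - 5.79) = -2.232%, loss ≈ 17659 × 2.232/100 ≈ 394.
Year 2009: gap = -1.8 × (7.92 - 5.79) = -3.834%, loss ≈ 17659 × 3.834/100 ≈ 677.
Year 2010: gap = -1.8 × (8.22 - 5.79) = -4.374%, loss ≈ 17659 × 4.374/100 ≈ 772.
Year 2011: gap = -1.8 × (10.01 - 5.79) = -7.596%, loss ≈ 17659 × 7.596/100 ≈ 1341.
Year 2012: gap = -1.8 × (9.71 - 5.79) = -7.056%, loss ≈ 17659 × 7.056/100 ≈ 1246.
Total lost output = 394 + 677 + 772 + 1341 + 1246 = 4430 billion.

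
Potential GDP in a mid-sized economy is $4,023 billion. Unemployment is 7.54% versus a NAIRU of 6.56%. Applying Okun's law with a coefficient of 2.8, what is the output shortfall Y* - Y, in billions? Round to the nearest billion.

Output gap = -2.8 × (7.54 - 6.56) = -2.8 × 0.98 = -2.744%.
Actual GDP ≈ 4023 × 0.97256 ≈ 3913 billion, so the shortfall is 4023 - 3913 = 110 billion.

$110 billion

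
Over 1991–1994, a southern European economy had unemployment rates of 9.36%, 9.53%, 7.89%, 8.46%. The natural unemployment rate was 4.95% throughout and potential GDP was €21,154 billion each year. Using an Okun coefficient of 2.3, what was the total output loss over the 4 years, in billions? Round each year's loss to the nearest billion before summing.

€7,512 billion

Year 1991: gap = -2.3 × (9.36 - 4.95) = -10.143%, loss ≈ 21154 × 10.143/100 ≈ 2146.
Year 1992: gap = -2.3 × (9.53 - 4.95) = -10.534%, loss ≈ 21154 × 10.534/100 ≈ 2228.
Year 1993: gap = -2.3 × (7.89 - 4.95) = -6.762%, loss ≈ 21154 × 6.762/100 ≈ 1430.
Year 1994: gap = -2.3 × (8.46 - 4.95) = -8.073%, loss ≈ 21154 × 8.073/100 ≈ 1708.
Total lost output = 2146 + 2228 + 1430 + 1708 = 7512 billion.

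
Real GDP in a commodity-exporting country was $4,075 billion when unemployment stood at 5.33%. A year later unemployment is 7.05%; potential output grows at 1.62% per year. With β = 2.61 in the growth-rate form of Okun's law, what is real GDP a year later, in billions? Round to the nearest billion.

$3,958 billion

Δu = 7.05 - 5.33 = 1.72 points.
Okun's law (growth form): g_Y = g_Y* - β × Δu = 1.62 - 2.61 × (1.72) = 1.62 - 4.4892 = -2.8692%.
Real GDP in the next year = 4075 × (1 - 2.8692/100) = 4075 × 0.971308 ≈ 3958 billion.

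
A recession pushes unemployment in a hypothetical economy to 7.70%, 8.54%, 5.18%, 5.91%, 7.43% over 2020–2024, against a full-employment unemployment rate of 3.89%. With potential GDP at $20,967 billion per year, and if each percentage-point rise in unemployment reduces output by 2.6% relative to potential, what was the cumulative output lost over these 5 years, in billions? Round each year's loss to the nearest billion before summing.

Year 2020: gap = -2.6 × (7.7 - 3.89) = -9.906%, loss ≈ 20967 × 9.906/100 ≈ 2077.
Year 2021: gap = -2.6 × (8.54 - 3.89) = -12.09%, loss ≈ 20967 × 12.09/100 ≈ 2535.
Year 2022: gap = -2.6 × (5.18 - 3.89) = -3.354%, loss ≈ 20967 × 3.354/100 ≈ 703.
Year 2023: gap = -2.6 × (5.91 - 3.89) = -5.252%, loss ≈ 20967 × 5.252/100 ≈ 1101.
Year 2024: gap = -2.6 × (7.43 - 3.89) = -9.204%, loss ≈ 20967 × 9.204/100 ≈ 1930.
Total lost output = 2077 + 2535 + 703 + 1101 + 1930 = 8346 billion.

$8,346 billion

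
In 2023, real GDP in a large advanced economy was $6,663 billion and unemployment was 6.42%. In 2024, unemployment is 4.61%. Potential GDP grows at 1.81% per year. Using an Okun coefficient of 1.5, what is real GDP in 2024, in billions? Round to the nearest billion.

$6,965 billion

Δu = 4.61 - 6.42 = -1.81 points.
Okun's law (growth form): g_Y = g_Y* - β × Δu = 1.81 - 1.5 × (-1.81) = 1.81 + 2.715 = 4.525%.
Real GDP in the next year = 6663 × (1 + 4.525/100) = 6663 × 1.04525 ≈ 6965 billion.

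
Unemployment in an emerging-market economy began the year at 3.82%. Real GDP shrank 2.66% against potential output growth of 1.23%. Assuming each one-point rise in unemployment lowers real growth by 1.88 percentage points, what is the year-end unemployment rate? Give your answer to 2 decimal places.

Growth-rate Okun's law: g_Y = g_Y* - β × Δu, so Δu = (g_Y* - g_Y)/β.
Δu = (1.23 + 2.66)/1.88 = 3.89/1.88 = 2.07 percentage points.
Year-end unemployment = 3.82 + 2.07 = 5.89%.

5.89%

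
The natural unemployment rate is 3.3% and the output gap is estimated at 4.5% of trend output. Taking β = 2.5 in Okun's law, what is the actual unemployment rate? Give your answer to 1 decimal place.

1.5%

From Okun's law, u - u* = -(output gap)/β = -(4.5)/2.5 = -1.8 points.
So u = 3.3 - 1.8 = 1.5%.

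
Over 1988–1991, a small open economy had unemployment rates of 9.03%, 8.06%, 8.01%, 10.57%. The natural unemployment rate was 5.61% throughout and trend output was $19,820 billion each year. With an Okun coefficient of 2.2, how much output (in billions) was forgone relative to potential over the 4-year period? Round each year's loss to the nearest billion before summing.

$5,768 billion

Year 1988: gap = -2.2 × (9.03 - 5.61) = -7.524%, loss ≈ 19820 × 7.524/100 ≈ 1491.
Year 1989: gap = -2.2 × (8.06 - 5.61) = -5.39%, loss ≈ 19820 × 5.39/100 ≈ 1068.
Year 1990: gap = -2.2 × (8.01 - 5.61) = -5.28%, loss ≈ 19820 × 5.28/100 ≈ 1046.
Year 1991: gap = -2.2 × (10.57 - 5.61) = -10.912%, loss ≈ 19820 × 10.912/100 ≈ 2163.
Total lost output = 1491 + 1068 + 1046 + 2163 = 5768 billion.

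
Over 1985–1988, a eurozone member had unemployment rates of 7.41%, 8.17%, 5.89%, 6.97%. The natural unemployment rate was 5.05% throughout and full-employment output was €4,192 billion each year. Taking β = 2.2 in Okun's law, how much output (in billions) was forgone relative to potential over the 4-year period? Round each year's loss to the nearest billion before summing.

Year 1985: gap = -2.2 × (7.41 - 5.05) = -5.192%, loss ≈ 4192 × 5.192/100 ≈ 218.
Year 1986: gap = -2.2 × (8.17 - 5.05) = -6.864%, loss ≈ 4192 × 6.864/100 ≈ 288.
Year 1987: gap = -2.2 × (5.89 - 5.05) = -1.848%, loss ≈ 4192 × 1.848/100 ≈ 77.
Year 1988: gap = -2.2 × (6.97 - 5.05) = -4.224%, loss ≈ 4192 × 4.224/100 ≈ 177.
Total lost output = 218 + 288 + 77 + 177 = 760 billion.

€760 billion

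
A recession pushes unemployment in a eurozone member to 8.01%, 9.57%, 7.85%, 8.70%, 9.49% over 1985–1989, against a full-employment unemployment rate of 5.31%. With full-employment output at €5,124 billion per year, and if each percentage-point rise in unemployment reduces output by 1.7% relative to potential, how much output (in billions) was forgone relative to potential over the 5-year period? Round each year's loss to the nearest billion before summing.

€1,486 billion

Year 1985: gap = -1.7 × (8.01 - 5.31) = -4.59%, loss ≈ 5124 × 4.59/100 ≈ 235.
Year 1986: gap = -1.7 × (9.57 - 5.31) = -7.242%, loss ≈ 5124 × 7.242/100 ≈ 371.
Year 1987: gap = -1.7 × (7.85 - 5.31) = -4.318%, loss ≈ 5124 × 4.318/100 ≈ 221.
Year 1988: gap = -1.7 × (8.7 - 5.31) = -5.763%, loss ≈ 5124 × 5.763/100 ≈ 295.
Year 1989: gap = -1.7 × (9.49 - 5.31) = -7.106%, loss ≈ 5124 × 7.106/100 ≈ 364.
Total lost output = 235 + 371 + 221 + 295 + 364 = 1486 billion.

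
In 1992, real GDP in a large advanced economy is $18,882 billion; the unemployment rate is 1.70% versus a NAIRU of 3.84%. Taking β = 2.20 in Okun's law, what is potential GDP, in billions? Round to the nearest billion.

Unemployment gap = 1.7 - 3.84 = -2.14 points, so output gap = -2.2 × (-2.14) = 4.708%.
Since Y = Y* × (1 + gap/100), Y* = 18882/1.04708 ≈ 18033 billion.

$18,033 billion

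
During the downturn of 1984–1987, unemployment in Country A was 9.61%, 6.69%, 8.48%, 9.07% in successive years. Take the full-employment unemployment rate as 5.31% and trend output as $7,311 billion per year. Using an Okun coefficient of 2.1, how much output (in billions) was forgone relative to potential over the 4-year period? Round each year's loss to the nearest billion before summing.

Year 1984: gap = -2.1 × (9.61 - 5.31) = -9.03%, loss ≈ 7311 × 9.03/100 ≈ 660.
Year 1985: gap = -2.1 × (6.69 - 5.31) = -2.898%, loss ≈ 7311 × 2.898/100 ≈ 212.
Year 1986: gap = -2.1 × (8.48 - 5.31) = -6.657%, loss ≈ 7311 × 6.657/100 ≈ 487.
Year 1987: gap = -2.1 × (9.07 - 5.31) = -7.896%, loss ≈ 7311 × 7.896/100 ≈ 577.
Total lost output = 660 + 212 + 487 + 577 = 1936 billion.

$1,936 billion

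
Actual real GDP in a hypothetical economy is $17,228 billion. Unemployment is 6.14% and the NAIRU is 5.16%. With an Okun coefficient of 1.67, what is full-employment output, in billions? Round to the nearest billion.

$17,515 billion

Unemployment gap = 6.14 - 5.16 = 0.98 points, so output gap = -1.67 × 0.98 = -1.6366%.
Since Y = Y* × (1 + gap/100), Y* = 17228/0.983634 ≈ 17515 billion.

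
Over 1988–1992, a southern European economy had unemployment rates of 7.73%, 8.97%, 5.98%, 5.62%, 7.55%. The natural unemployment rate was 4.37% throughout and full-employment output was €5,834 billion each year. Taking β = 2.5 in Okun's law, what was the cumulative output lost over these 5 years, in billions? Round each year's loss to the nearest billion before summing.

Year 1988: gap = -2.5 × (7.73 - 4.37) = -8.4%, loss ≈ 5834 × 8.4/100 ≈ 490.
Year 1989: gap = -2.5 × (8.97 - 4.37) = -11.5%, loss ≈ 5834 × 11.5/100 ≈ 671.
Year 1990: gap = -2.5 × (5.98 - 4.37) = -4.025%, loss ≈ 5834 × 4.025/100 ≈ 235.
Year 1991: gap = -2.5 × (5.62 - 4.37) = -3.125%, loss ≈ 5834 × 3.125/100 ≈ 182.
Year 1992: gap = -2.5 × (7.55 - 4.37) = -7.95%, loss ≈ 5834 × 7.95/100 ≈ 464.
Total lost output = 490 + 671 + 235 + 182 + 464 = 2042 billion.

€2,042 billion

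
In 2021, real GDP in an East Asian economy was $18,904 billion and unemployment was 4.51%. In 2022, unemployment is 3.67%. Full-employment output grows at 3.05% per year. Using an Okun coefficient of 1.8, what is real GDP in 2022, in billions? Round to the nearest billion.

Δu = 3.67 - 4.51 = -0.84 points.
Okun's law (growth form): g_Y = g_Y* - β × Δu = 3.05 - 1.8 × (-0.84) = 3.05 + 1.512 = 4.562%.
Real GDP in the next year = 18904 × (1 + 4.562/100) = 18904 × 1.04562 ≈ 19766 billion.

$19,766 billion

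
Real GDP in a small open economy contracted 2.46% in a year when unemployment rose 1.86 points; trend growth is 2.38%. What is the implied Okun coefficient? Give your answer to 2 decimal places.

β ≈ 2.60

Growth form: g_Y = g_Y* - β × Δu, so β = (g_Y* - g_Y)/Δu.
β = (2.38 + 2.46)/1.86 = 4.84/1.86 = 2.60.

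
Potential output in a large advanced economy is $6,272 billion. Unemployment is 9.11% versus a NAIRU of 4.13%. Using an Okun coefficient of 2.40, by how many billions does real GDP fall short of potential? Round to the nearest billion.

Output gap = -2.40 × (9.11 - 4.13) = -2.4 × 4.98 = -11.952%.
Actual GDP ≈ 6272 × 0.88048 ≈ 5522 billion, so the shortfall is 6272 - 5522 = 750 billion.

$750 billion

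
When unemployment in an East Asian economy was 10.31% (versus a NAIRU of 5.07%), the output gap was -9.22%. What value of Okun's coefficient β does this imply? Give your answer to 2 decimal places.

β ≈ 1.76

Okun's law: output gap = -β × (u - u*).
-9.22 = -β × (10.31 - 5.07) = -β × 5.24, so β = 9.22/5.24 = 1.76.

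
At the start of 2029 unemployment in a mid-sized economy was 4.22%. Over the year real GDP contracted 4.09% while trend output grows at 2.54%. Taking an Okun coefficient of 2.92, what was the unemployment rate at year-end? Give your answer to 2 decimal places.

Growth-rate Okun's law: g_Y = g_Y* - β × Δu, so Δu = (g_Y* - g_Y)/β.
Δu = (2.54 + 4.09)/2.92 = 6.63/2.92 = 2.27 percentage points.
Year-end unemployment = 4.22 + 2.27 = 6.49%.

6.49%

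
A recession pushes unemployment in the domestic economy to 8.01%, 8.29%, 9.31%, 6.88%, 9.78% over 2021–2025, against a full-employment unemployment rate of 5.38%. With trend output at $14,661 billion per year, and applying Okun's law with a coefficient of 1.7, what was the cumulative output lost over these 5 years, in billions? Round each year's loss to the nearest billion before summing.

$3,831 billion

Year 2021: gap = -1.7 × (8.01 - 5.38) = -4.471%, loss ≈ 14661 × 4.471/100 ≈ 655.
Year 2022: gap = -1.7 × (8.29 - 5.38) = -4.947%, loss ≈ 14661 × 4.947/100 ≈ 725.
Year 2023: gap = -1.7 × (9.31 - 5.38) = -6.681%, loss ≈ 14661 × 6.681/100 ≈ 980.
Year 2024: gap = -1.7 × (6.88 - 5.38) = -2.55%, loss ≈ 14661 × 2.55/100 ≈ 374.
Year 2025: gap = -1.7 × (9.78 - 5.38) = -7.48%, loss ≈ 14661 × 7.48/100 ≈ 1097.
Total lost output = 655 + 725 + 980 + 374 + 1097 = 3831 billion.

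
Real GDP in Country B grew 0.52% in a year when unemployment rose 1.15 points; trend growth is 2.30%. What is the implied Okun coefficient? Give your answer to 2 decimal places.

Growth form: g_Y = g_Y* - β × Δu, so β = (g_Y* - g_Y)/Δu.
β = (2.3 - 0.52)/1.15 = 1.78/1.15 = 1.55.

β ≈ 1.55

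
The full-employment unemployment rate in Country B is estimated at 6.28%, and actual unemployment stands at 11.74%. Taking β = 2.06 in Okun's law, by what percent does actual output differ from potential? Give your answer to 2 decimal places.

The unemployment gap is 11.74 - 6.28 = 5.46 percentage points.
Okun's law gives an output gap of -2.06 × 5.46 = -11.2476%, i.e. 11.25% below potential.

-11.25%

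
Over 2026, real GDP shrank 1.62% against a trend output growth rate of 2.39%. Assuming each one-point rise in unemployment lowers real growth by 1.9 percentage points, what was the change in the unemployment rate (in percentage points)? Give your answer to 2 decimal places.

2.11 percentage points

Growth-rate Okun's law: g_Y = g_Y* - β × Δu, so Δu = (g_Y* - g_Y)/β.
Δu = (2.39 + 1.62)/1.9 = 4.01/1.9 = 2.11 percentage points.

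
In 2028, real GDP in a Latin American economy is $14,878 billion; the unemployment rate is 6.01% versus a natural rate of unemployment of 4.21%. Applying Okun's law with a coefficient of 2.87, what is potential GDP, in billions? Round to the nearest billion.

Unemployment gap = 6.01 - 4.21 = 1.8 points, so output gap = -2.87 × 1.8 = -5.166%.
Since Y = Y* × (1 + gap/100), Y* = 14878/0.94834 ≈ 15688 billion.

$15,688 billion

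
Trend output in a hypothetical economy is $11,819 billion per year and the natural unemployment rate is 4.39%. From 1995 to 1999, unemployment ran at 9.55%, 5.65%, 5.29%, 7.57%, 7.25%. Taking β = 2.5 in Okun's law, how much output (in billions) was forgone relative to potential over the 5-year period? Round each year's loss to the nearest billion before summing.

$3,948 billion

Year 1995: gap = -2.5 × (9.55 - 4.39) = -12.9%, loss ≈ 11819 × 12.9/100 ≈ 1525.
Year 1996: gap = -2.5 × (5.65 - 4.39) = -3.15%, loss ≈ 11819 × 3.15/100 ≈ 372.
Year 1997: gap = -2.5 × (5.29 - 4.39) = -2.25%, loss ≈ 11819 × 2.25/100 ≈ 266.
Year 1998: gap = -2.5 × (7.57 - 4.39) = -7.95%, loss ≈ 11819 × 7.95/100 ≈ 940.
Year 1999: gap = -2.5 × (7.25 - 4.39) = -7.15%, loss ≈ 11819 × 7.15/100 ≈ 845.
Total lost output = 1525 + 372 + 266 + 940 + 845 = 3948 billion.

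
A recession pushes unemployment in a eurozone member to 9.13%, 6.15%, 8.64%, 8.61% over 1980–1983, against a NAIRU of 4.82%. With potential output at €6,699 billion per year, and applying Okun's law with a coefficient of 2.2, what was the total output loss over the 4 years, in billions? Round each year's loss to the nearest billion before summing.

Year 1980: gap = -2.2 × (9.13 - 4.82) = -9.482%, loss ≈ 6699 × 9.482/100 ≈ 635.
Year 1981: gap = -2.2 × (6.15 - 4.82) = -2.926%, loss ≈ 6699 × 2.926/100 ≈ 196.
Year 1982: gap = -2.2 × (8.64 - 4.82) = -8.404%, loss ≈ 6699 × 8.404/100 ≈ 563.
Year 1983: gap = -2.2 × (8.61 - 4.82) = -8.338%, loss ≈ 6699 × 8.338/100 ≈ 559.
Total lost output = 635 + 196 + 563 + 559 = 1953 billion.

€1,953 billion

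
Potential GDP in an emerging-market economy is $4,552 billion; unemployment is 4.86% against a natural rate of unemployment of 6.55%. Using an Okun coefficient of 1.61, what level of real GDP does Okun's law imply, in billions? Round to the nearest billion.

Unemployment gap = 4.86 - 6.55 = -1.69 points, so the output gap is -1.61 × (-1.69) = 2.7209%.
Actual GDP = 4552 × (1 + 2.7209/100) = 4552 × 1.027209 ≈ 4676 billion.

$4,676 billion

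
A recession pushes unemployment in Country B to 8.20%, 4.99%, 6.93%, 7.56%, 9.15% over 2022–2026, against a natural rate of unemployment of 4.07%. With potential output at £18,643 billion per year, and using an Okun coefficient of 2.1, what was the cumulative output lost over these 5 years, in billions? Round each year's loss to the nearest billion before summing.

Year 2022: gap = -2.1 × (8.2 - 4.07) = -8.673%, loss ≈ 18643 × 8.673/100 ≈ 1617.
Year 2023: gap = -2.1 × (4.99 - 4.07) = -1.932%, loss ≈ 18643 × 1.932/100 ≈ 360.
Year 2024: gap = -2.1 × (6.93 - 4.07) = -6.006%, loss ≈ 18643 × 6.006/100 ≈ 1120.
Year 2025: gap = -2.1 × (7.56 - 4.07) = -7.329%, loss ≈ 18643 × 7.329/100 ≈ 1366.
Year 2026: gap = -2.1 × (9.15 - 4.07) = -10.668%, loss ≈ 18643 × 10.668/100 ≈ 1989.
Total lost output = 1617 + 360 + 1120 + 1366 + 1989 = 6452 billion.

£6,452 billion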